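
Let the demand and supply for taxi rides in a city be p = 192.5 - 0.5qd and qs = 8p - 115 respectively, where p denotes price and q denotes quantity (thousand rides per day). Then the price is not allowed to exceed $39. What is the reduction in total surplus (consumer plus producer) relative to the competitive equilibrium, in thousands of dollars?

2420

Rearranging demand gives qd = 385 - 2p. Without the control the market clears where 385 - 2p = 8p - 115, i.e. p* = 50 and q* = 285.
Because the ceiling (39) lies below the market-clearing price, it is binding.
At p = 39: qd = 385 - 2·39 = 307 and qs = 8·39 - 115 = 197.
Quantity traded falls to 197. At q = 197 the demand price is (385 - 197)/2 = 94 and the supply price is (115 + 197)/8 = 39.
Deadweight loss = ½ · (94 - 39) · (285 - 197) = ½ · 55 · 88 = 2420.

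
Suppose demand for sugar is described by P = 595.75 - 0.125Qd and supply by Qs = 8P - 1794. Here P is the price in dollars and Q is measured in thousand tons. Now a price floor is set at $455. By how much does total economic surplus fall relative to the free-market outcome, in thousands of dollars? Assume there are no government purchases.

Rearranging demand gives Qd = 4766 - 8P. In a free market, 4766 - 8P = 8P - 1794 gives the equilibrium P* = 410, Q* = 1486.
Because the floor (455) lies above the market-clearing price, it is binding.
At P = 455: Qd = 4766 - 8·455 = 1126 and Qs = 8·455 - 1794 = 1846.
Quantity traded falls to 1126. At Q = 1126 the demand price is (4766 - 1126)/8 = 455 and the supply price is (1794 + 1126)/8 = 365.
Deadweight loss = ½ · (455 - 365) · (1486 - 1126) = ½ · 90 · 360 = 16200.

16200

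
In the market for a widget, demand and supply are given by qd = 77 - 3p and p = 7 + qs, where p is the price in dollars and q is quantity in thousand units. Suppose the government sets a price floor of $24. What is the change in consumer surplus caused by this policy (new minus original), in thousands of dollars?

-28.5

Rearranging supply gives qs = p - 7. Without the control the market clears where 77 - 3p = p - 7, i.e. p* = 21 and q* = 14.
The floor of 24 is above the equilibrium price 21, so it binds.
At p = 24: qd = 77 - 3·24 = 5 and qs = 24 - 7 = 17.
Consumer surplus without the control is ½ · (77/3 - 21) · 14 = 98/3.
With the floor, consumers buy 5 units at 24, so CS = ½ · (77/3 - 24) · 5 = 25/6.
Change in consumer surplus = 25/6 - 98/3 = -28.5.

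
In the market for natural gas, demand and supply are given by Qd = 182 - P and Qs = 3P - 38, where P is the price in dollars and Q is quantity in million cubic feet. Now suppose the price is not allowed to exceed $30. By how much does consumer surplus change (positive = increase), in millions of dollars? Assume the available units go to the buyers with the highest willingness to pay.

Without the control the market clears where 182 - P = 3P - 38, i.e. P* = 55 and Q* = 127.
Since 30 < 55, the ceiling is binding.
At P = 30: Qd = 182 - 30 = 152 and Qs = 3·30 - 38 = 52.
Consumer surplus without the control is ½ · (182 - 55) · 127 = 8064.5.
With the ceiling, 52 units are sold at 30 (assume they go to the highest-value buyers). The demand price at Q = 52 is 130, so CS = ½ · [(182 - 30) + (130 - 30)] · 52 = 6552.
Change in consumer surplus = 6552 - 8064.5 = -1512.5.

-1512.5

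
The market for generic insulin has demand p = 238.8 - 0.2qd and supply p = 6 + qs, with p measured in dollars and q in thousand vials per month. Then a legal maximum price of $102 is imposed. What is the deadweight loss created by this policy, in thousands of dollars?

5762.4

Rearranging demand gives qd = 1194 - 5p; rearranging supply gives qs = p - 6. Without the control the market clears where 1194 - 5p = p - 6, i.e. p* = 200 and q* = 194.
The ceiling of 102 is below the equilibrium price 200, so it binds.
At p = 102: qd = 1194 - 5·102 = 684 and qs = 102 - 6 = 96.
Quantity traded falls to 96. At q = 96 the demand price is (1194 - 96)/5 = 219.6 and the supply price is 6 + 96 = 102.
Deadweight loss = ½ · (219.6 - 102) · (194 - 96) = ½ · 117.6 · 98 = 5762.4.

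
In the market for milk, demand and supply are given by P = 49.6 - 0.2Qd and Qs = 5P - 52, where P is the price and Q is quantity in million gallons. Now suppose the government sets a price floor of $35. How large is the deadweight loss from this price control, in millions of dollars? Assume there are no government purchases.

Rearranging demand gives Qd = 248 - 5P. In a free market, 248 - 5P = 5P - 52 gives the equilibrium P* = 30, Q* = 98.
The floor of 35 is above the equilibrium price 30, so it binds.
At P = 35: Qd = 248 - 5·35 = 73 and Qs = 5·35 - 52 = 123.
Quantity traded falls to 73. At Q = 73 the demand price is (248 - 73)/5 = 35 and the supply price is (52 + 73)/5 = 25.
Deadweight loss = ½ · (35 - 25) · (98 - 73) = ½ · 10 · 25 = 125.

125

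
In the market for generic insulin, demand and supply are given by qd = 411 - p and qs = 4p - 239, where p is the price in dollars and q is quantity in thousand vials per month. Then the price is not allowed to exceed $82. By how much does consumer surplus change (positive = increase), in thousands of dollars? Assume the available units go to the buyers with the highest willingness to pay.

-14160

Equilibrium: 411 - p = 4p - 239, so 650 = 5p and p* = 130, q* = 281.
The ceiling of 82 is below the equilibrium price 130, so it binds.
At p = 82: qd = 411 - 82 = 329 and qs = 4·82 - 239 = 89.
Consumer surplus without the control is ½ · (411 - 130) · 281 = 39480.5.
With the ceiling, 89 units are sold at 82 (assume they go to the highest-value buyers). The demand price at q = 89 is 322, so CS = ½ · [(411 - 82) + (322 - 82)] · 89 = 25320.5.
Change in consumer surplus = 25320.5 - 39480.5 = -14160.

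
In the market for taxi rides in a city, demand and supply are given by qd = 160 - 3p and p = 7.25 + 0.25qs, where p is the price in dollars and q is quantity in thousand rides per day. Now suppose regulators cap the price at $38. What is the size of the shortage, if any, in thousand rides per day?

0

Rearranging supply gives qs = 4p - 29. Equilibrium: 160 - 3p = 4p - 29, so 189 = 7p and p* = 27, q* = 79.
Since 38 is above p* = 27, the ceiling does not bind and the free-market outcome prevails.
Since the control does not bind, there is no shortage.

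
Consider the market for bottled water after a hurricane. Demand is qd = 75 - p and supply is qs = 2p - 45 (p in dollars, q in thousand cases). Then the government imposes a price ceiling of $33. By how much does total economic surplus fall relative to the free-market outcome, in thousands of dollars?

147

In a free market, 75 - p = 2p - 45 gives the equilibrium p* = 40, q* = 35.
Since 33 < 40, the ceiling is binding.
At p = 33: qd = 75 - 33 = 42 and qs = 2·33 - 45 = 21.
Quantity traded falls to 21. At q = 21 the demand price is 75 - 21 = 54 and the supply price is (45 + 21)/2 = 33.
Deadweight loss = ½ · (54 - 33) · (35 - 21) = ½ · 21 · 14 = 147.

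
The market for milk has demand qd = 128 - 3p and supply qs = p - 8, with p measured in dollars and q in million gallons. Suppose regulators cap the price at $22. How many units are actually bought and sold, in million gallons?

14

Equilibrium: 128 - 3p = p - 8, so 136 = 4p and p* = 34, q* = 26.
Since 22 < 34, the ceiling is binding.
At p = 22: qd = 128 - 3·22 = 62 and qs = 22 - 8 = 14.
The quantity actually transacted is the short side, supply: 14.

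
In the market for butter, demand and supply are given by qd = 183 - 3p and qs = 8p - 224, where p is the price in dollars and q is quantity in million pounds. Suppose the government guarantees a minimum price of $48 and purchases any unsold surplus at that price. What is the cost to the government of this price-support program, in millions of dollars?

Equilibrium: 183 - 3p = 8p - 224, so 407 = 11p and p* = 37, q* = 72.
Since 48 > 37, the floor is binding.
At p = 48: qd = 183 - 3·48 = 39 and qs = 8·48 - 224 = 160.
Surplus = qs - qd = 121.
Government expenditure = surplus × support price = 121 × 48 = 5808.

5808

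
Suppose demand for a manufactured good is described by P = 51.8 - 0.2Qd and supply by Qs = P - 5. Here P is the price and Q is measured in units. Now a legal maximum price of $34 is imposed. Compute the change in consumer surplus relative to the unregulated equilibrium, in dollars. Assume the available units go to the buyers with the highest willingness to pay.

280

Rearranging demand gives Qd = 259 - 5P. Equilibrium: 259 - 5P = P - 5, so 264 = 6P and P* = 44, Q* = 39.
Because the ceiling (34) lies below the market-clearing price, it is binding.
At P = 34: Qd = 259 - 5·34 = 89 and Qs = 34 - 5 = 29.
Consumer surplus without the control is ½ · (51.8 - 44) · 39 = 152.1.
With the ceiling, 29 units are sold at 34 (assume they go to the highest-value buyers). The demand price at Q = 29 is 46, so CS = ½ · [(51.8 - 34) + (46 - 34)] · 29 = 432.1.
Change in consumer surplus = 432.1 - 152.1 = 280.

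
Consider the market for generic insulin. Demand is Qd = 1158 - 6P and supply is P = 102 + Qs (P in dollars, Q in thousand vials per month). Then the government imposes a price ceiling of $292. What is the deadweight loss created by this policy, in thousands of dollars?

Rearranging supply gives Qs = P - 102. Equilibrium: 1158 - 6P = P - 102, so 1260 = 7P and P* = 180, Q* = 78.
The ceiling of 292 is above the equilibrium price 180, so it is not binding; the market clears at P* = 180, Q* = 78.
Since the control does not bind, no trades are prevented and deadweight loss is zero.

0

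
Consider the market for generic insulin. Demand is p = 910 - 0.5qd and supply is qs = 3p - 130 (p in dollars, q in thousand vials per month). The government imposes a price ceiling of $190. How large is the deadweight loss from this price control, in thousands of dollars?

Rearranging demand gives qd = 1820 - 2p. Equilibrium: 1820 - 2p = 3p - 130, so 1950 = 5p and p* = 390, q* = 1040.
The ceiling of 190 is below the equilibrium price 390, so it binds.
At p = 190: qd = 1820 - 2·190 = 1440 and qs = 3·190 - 130 = 440.
Quantity traded falls to 440. At q = 440 the demand price is (1820 - 440)/2 = 690 and the supply price is (130 + 440)/3 = 190.
Deadweight loss = ½ · (690 - 190) · (1040 - 440) = ½ · 500 · 600 = 150000.

150000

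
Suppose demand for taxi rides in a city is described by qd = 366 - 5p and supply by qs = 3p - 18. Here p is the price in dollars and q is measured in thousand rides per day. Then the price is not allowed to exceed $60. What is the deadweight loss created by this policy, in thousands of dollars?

0

In a free market, 366 - 5p = 3p - 18 gives the equilibrium p* = 48, q* = 126.
The ceiling of 60 is above the equilibrium price 48, so it is not binding; the market clears at p* = 48, q* = 126.
Since the control does not bind, no trades are prevented and deadweight loss is zero.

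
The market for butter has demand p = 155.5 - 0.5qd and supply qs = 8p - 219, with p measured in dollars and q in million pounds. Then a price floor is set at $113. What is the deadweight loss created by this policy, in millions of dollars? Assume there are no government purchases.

4500

Rearranging demand gives qd = 311 - 2p. Setting quantity demanded equal to quantity supplied, 311 - 2p = 8p - 219, gives p* = 53 and q* = 205.
The floor of 113 is above the equilibrium price 53, so it binds.
At p = 113: qd = 311 - 2·113 = 85 and qs = 8·113 - 219 = 685.
Quantity traded falls to 85. At q = 85 the demand price is (311 - 85)/2 = 113 and the supply price is (219 + 85)/8 = 38.
Deadweight loss = ½ · (113 - 38) · (205 - 85) = ½ · 75 · 120 = 4500.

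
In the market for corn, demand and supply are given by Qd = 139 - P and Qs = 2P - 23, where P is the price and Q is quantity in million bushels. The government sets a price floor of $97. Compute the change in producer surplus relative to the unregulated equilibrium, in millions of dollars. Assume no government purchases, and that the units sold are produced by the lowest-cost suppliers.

1343.75

Setting quantity demanded equal to quantity supplied, 139 - P = 2P - 23, gives P* = 54 and Q* = 85.
Because the floor (97) lies above the market-clearing price, it is binding.
At P = 97: Qd = 139 - 97 = 42 and Qs = 2·97 - 23 = 171.
Producer surplus without the control is ½ · (54 - 11.5) · 85 = 1806.25.
With the floor, 42 units are sold at 97. The supply price at Q = 42 is 32.5, so PS = ½ · [(97 - 11.5) + (97 - 32.5)] · 42 = 3150.
Change in producer surplus = 3150 - 1806.25 = 1343.75.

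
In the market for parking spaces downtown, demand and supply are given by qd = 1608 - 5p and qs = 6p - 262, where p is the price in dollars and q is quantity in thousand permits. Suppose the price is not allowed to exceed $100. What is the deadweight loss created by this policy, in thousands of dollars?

Setting quantity demanded equal to quantity supplied, 1608 - 5p = 6p - 262, gives p* = 170 and q* = 758.
The ceiling of 100 is below the equilibrium price 170, so it binds.
At p = 100: qd = 1608 - 5·100 = 1108 and qs = 6·100 - 262 = 338.
Quantity traded falls to 338. At q = 338 the demand price is (1608 - 338)/5 = 254 and the supply price is (262 + 338)/6 = 100.
Deadweight loss = ½ · (254 - 100) · (758 - 338) = ½ · 154 · 420 = 32340.

32340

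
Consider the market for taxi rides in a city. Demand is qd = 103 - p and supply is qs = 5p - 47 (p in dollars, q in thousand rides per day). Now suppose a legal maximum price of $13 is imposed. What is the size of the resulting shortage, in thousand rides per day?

72

Without the control the market clears where 103 - p = 5p - 47, i.e. p* = 25 and q* = 78.
The ceiling of 13 is below the equilibrium price 25, so it binds.
At p = 13: qd = 103 - 13 = 90 and qs = 5·13 - 47 = 18.
Shortage = qd - qs = 90 - 18 = 72.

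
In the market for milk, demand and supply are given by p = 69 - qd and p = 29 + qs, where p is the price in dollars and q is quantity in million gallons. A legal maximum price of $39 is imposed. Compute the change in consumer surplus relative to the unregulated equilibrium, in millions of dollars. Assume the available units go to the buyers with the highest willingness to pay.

50

Rearranging demand gives qd = 69 - p; rearranging supply gives qs = p - 29. Without the control the market clears where 69 - p = p - 29, i.e. p* = 49 and q* = 20.
Because the ceiling (39) lies below the market-clearing price, it is binding.
At p = 39: qd = 69 - 39 = 30 and qs = 39 - 29 = 10.
Consumer surplus without the control is ½ · (69 - 49) · 20 = 200.
With the ceiling, 10 units are sold at 39 (assume they go to the highest-value buyers). The demand price at q = 10 is 59, so CS = ½ · [(69 - 39) + (59 - 39)] · 10 = 250.
Change in consumer surplus = 250 - 200 = 50.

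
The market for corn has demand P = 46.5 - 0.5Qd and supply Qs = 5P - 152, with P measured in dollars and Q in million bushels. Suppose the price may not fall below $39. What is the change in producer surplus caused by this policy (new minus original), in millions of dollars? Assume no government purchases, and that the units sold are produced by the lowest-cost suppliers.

Rearranging demand gives Qd = 93 - 2P. Equilibrium: 93 - 2P = 5P - 152, so 245 = 7P and P* = 35, Q* = 23.
Since 39 > 35, the floor is binding.
At P = 39: Qd = 93 - 2·39 = 15 and Qs = 5·39 - 152 = 43.
Producer surplus without the control is ½ · (35 - 30.4) · 23 = 52.9.
With the floor, 15 units are sold at 39. The supply price at Q = 15 is 33.4, so PS = ½ · [(39 - 30.4) + (39 - 33.4)] · 15 = 106.5.
Change in producer surplus = 106.5 - 52.9 = 53.6.

53.6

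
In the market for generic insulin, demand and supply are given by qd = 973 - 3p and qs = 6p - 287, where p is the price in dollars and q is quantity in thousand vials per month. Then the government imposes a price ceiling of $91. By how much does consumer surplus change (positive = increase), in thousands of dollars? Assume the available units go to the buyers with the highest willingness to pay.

Equilibrium: 973 - 3p = 6p - 287, so 1260 = 9p and p* = 140, q* = 553.
The ceiling of 91 is below the equilibrium price 140, so it binds.
At p = 91: qd = 973 - 3·91 = 700 and qs = 6·91 - 287 = 259.
Consumer surplus without the control is ½ · (973/3 - 140) · 553 = 305809/6.
With the ceiling, 259 units are sold at 91 (assume they go to the highest-value buyers). The demand price at q = 259 is 238, so CS = ½ · [(973/3 - 91) + (238 - 91)] · 259 = 295519/6.
Change in consumer surplus = 295519/6 - 305809/6 = -1715.

-1715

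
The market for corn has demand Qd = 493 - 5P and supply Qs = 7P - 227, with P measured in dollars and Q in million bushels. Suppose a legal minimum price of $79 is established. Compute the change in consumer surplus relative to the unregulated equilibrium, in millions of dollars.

-2764.5

Setting quantity demanded equal to quantity supplied, 493 - 5P = 7P - 227, gives P* = 60 and Q* = 193.
Because the floor (79) lies above the market-clearing price, it is binding.
At P = 79: Qd = 493 - 5·79 = 98 and Qs = 7·79 - 227 = 326.
Consumer surplus without the control is ½ · (98.6 - 60) · 193 = 3724.9.
With the floor, consumers buy 98 units at 79, so CS = ½ · (98.6 - 79) · 98 = 960.4.
Change in consumer surplus = 960.4 - 3724.9 = -2764.5.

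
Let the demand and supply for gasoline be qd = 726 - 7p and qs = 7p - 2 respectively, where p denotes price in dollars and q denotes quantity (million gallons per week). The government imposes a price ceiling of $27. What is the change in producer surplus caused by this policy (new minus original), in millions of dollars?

-6862.5

Without the control the market clears where 726 - 7p = 7p - 2, i.e. p* = 52 and q* = 362.
The ceiling of 27 is below the equilibrium price 52, so it binds.
At p = 27: qd = 726 - 7·27 = 537 and qs = 7·27 - 2 = 187.
Producer surplus without the control is ½ · (52 - 2/7) · 362 = 65522/7.
With the ceiling, producers sell 187 units at 27, so PS = ½ · (27 - 2/7) · 187 = 34969/14.
Change in producer surplus = 34969/14 - 65522/7 = -6862.5.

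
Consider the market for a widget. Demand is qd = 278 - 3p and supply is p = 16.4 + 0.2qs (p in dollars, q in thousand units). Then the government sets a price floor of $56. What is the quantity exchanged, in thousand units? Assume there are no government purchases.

110

Rearranging supply gives qs = 5p - 82. Setting quantity demanded equal to quantity supplied, 278 - 3p = 5p - 82, gives p* = 45 and q* = 143.
Since 56 > 45, the floor is binding.
At p = 56: qd = 278 - 3·56 = 110 and qs = 5·56 - 82 = 198.
The quantity actually transacted is the short side, demand: 110.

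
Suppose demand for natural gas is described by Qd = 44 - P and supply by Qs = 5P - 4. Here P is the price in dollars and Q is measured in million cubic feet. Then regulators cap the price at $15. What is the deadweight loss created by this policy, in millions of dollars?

Equilibrium: 44 - P = 5P - 4, so 48 = 6P and P* = 8, Q* = 36.
Since 15 is above P* = 8, the ceiling does not bind and the free-market outcome prevails.
Since the control does not bind, no trades are prevented and deadweight loss is zero.

0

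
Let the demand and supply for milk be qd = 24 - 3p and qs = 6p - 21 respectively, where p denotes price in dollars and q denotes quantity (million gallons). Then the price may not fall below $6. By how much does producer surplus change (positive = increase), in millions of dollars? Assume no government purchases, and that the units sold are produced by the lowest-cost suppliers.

5.25

Setting quantity demanded equal to quantity supplied, 24 - 3p = 6p - 21, gives p* = 5 and q* = 9.
Because the floor (6) lies above the market-clearing price, it is binding.
At p = 6: qd = 24 - 3·6 = 6 and qs = 6·6 - 21 = 15.
Producer surplus without the control is ½ · (5 - 3.5) · 9 = 6.75.
With the floor, 6 units are sold at 6. The supply price at q = 6 is 4.5, so PS = ½ · [(6 - 3.5) + (6 - 4.5)] · 6 = 12.
Change in producer surplus = 12 - 6.75 = 5.25.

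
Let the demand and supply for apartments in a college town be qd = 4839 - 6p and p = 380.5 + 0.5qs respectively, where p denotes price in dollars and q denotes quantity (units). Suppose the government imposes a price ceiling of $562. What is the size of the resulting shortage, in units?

Rearranging supply gives qs = 2p - 761. In a free market, 4839 - 6p = 2p - 761 gives the equilibrium p* = 700, q* = 639.
Since 562 < 700, the ceiling is binding.
At p = 562: qd = 4839 - 6·562 = 1467 and qs = 2·562 - 761 = 363.
Shortage = qd - qs = 1467 - 363 = 1104.

1104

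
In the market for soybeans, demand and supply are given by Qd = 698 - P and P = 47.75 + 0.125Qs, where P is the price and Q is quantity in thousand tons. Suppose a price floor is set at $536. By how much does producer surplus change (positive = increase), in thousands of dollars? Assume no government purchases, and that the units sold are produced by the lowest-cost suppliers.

56576

Rearranging supply gives Qs = 8P - 382. Without the control the market clears where 698 - P = 8P - 382, i.e. P* = 120 and Q* = 578.
The floor of 536 is above the equilibrium price 120, so it binds.
At P = 536: Qd = 698 - 536 = 162 and Qs = 8·536 - 382 = 3906.
Producer surplus without the control is ½ · (120 - 47.75) · 578 = 20880.25.
With the floor, 162 units are sold at 536. The supply price at Q = 162 is 68, so PS = ½ · [(536 - 47.75) + (536 - 68)] · 162 = 77456.25.
Change in producer surplus = 77456.25 - 20880.25 = 56576.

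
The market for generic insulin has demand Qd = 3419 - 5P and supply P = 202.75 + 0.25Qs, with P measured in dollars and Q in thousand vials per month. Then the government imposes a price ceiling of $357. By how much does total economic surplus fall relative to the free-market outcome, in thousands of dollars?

45968.4

Rearranging supply gives Qs = 4P - 811. In a free market, 3419 - 5P = 4P - 811 gives the equilibrium P* = 470, Q* = 1069.
The ceiling of 357 is below the equilibrium price 470, so it binds.
At P = 357: Qd = 3419 - 5·357 = 1634 and Qs = 4·357 - 811 = 617.
Quantity traded falls to 617. At Q = 617 the demand price is (3419 - 617)/5 = 560.4 and the supply price is (811 + 617)/4 = 357.
Deadweight loss = ½ · (560.4 - 357) · (1069 - 617) = ½ · 203.4 · 452 = 45968.4.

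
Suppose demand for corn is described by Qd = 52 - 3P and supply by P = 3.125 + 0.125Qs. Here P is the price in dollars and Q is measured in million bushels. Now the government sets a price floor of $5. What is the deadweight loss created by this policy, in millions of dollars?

0

Rearranging supply gives Qs = 8P - 25. Setting quantity demanded equal to quantity supplied, 52 - 3P = 8P - 25, gives P* = 7 and Q* = 31.
The floor of 5 is below the equilibrium price 7, so it is not binding; the market clears at P* = 7, Q* = 31.
Since the control does not bind, no trades are prevented and deadweight loss is zero.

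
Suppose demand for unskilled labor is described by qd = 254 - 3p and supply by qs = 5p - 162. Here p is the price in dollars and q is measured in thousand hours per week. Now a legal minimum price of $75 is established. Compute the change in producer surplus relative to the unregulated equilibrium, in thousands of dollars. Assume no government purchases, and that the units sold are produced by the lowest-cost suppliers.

In a free market, 254 - 3p = 5p - 162 gives the equilibrium p* = 52, q* = 98.
The floor of 75 is above the equilibrium price 52, so it binds.
At p = 75: qd = 254 - 3·75 = 29 and qs = 5·75 - 162 = 213.
Producer surplus without the control is ½ · (52 - 32.4) · 98 = 960.4.
With the floor, 29 units are sold at 75. The supply price at q = 29 is 38.2, so PS = ½ · [(75 - 32.4) + (75 - 38.2)] · 29 = 1151.3.
Change in producer surplus = 1151.3 - 960.4 = 190.9.

190.9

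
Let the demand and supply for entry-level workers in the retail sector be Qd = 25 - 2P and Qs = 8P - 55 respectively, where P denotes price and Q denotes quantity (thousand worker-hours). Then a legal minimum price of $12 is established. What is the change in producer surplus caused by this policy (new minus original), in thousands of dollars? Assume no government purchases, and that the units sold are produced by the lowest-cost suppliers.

Without the control the market clears where 25 - 2P = 8P - 55, i.e. P* = 8 and Q* = 9.
The floor of 12 is above the equilibrium price 8, so it binds.
At P = 12: Qd = 25 - 2·12 = 1 and Qs = 8·12 - 55 = 41.
Producer surplus without the control is ½ · (8 - 6.875) · 9 = 5.0625.
With the floor, 1 units are sold at 12. The supply price at Q = 1 is 7, so PS = ½ · [(12 - 6.875) + (12 - 7)] · 1 = 5.0625.
Change in producer surplus = 5.0625 - 5.0625 = 0.

0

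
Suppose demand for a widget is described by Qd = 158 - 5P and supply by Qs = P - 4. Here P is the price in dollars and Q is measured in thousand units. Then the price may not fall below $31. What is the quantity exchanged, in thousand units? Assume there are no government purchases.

3

In a free market, 158 - 5P = P - 4 gives the equilibrium P* = 27, Q* = 23.
Because the floor (31) lies above the market-clearing price, it is binding.
At P = 31: Qd = 158 - 5·31 = 3 and Qs = 31 - 4 = 27.
The quantity actually transacted is the short side, demand: 3.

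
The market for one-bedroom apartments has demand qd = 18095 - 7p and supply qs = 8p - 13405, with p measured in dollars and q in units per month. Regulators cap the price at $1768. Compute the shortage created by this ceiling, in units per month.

In a free market, 18095 - 7p = 8p - 13405 gives the equilibrium p* = 2100, q* = 3395.
The ceiling of 1768 is below the equilibrium price 2100, so it binds.
At p = 1768: qd = 18095 - 7·1768 = 5719 and qs = 8·1768 - 13405 = 739.
Shortage = qd - qs = 5719 - 739 = 4980.

4980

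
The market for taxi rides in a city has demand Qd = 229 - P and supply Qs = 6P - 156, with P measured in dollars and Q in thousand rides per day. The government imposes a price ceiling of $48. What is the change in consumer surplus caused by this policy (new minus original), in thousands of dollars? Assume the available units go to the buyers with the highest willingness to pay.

42

In a free market, 229 - P = 6P - 156 gives the equilibrium P* = 55, Q* = 174.
The ceiling of 48 is below the equilibrium price 55, so it binds.
At P = 48: Qd = 229 - 48 = 181 and Qs = 6·48 - 156 = 132.
Consumer surplus without the control is ½ · (229 - 55) · 174 = 15138.
With the ceiling, 132 units are sold at 48 (assume they go to the highest-value buyers). The demand price at Q = 132 is 97, so CS = ½ · [(229 - 48) + (97 - 48)] · 132 = 15180.
Change in consumer surplus = 15180 - 15138 = 42.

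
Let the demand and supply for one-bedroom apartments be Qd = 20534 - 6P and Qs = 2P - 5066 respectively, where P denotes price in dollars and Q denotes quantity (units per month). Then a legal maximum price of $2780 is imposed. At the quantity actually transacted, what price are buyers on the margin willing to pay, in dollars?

3340

In a free market, 20534 - 6P = 2P - 5066 gives the equilibrium P* = 3200, Q* = 1334.
Because the ceiling (2780) lies below the market-clearing price, it is binding.
At P = 2780: Qd = 20534 - 6·2780 = 3854 and Qs = 2·2780 - 5066 = 494.
Only 494 units reach the market. On the demand curve, the marginal buyer's willingness to pay at Q = 494 is (20534 - 494)/6 = 3340.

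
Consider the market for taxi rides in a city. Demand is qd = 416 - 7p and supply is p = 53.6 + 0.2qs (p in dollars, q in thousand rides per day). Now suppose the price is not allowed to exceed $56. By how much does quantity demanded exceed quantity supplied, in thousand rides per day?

Rearranging supply gives qs = 5p - 268. Setting quantity demanded equal to quantity supplied, 416 - 7p = 5p - 268, gives p* = 57 and q* = 17.
The ceiling of 56 is below the equilibrium price 57, so it binds.
At p = 56: qd = 416 - 7·56 = 24 and qs = 5·56 - 268 = 12.
Shortage = qd - qs = 24 - 12 = 12.

12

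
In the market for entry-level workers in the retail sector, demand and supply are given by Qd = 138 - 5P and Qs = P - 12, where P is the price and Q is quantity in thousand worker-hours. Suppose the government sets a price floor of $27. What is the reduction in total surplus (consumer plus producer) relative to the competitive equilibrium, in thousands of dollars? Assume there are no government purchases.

Equilibrium: 138 - 5P = P - 12, so 150 = 6P and P* = 25, Q* = 13.
Since 27 > 25, the floor is binding.
At P = 27: Qd = 138 - 5·27 = 3 and Qs = 27 - 12 = 15.
Quantity traded falls to 3. At Q = 3 the demand price is (138 - 3)/5 = 27 and the supply price is 12 + 3 = 15.
Deadweight loss = ½ · (27 - 15) · (13 - 3) = ½ · 12 · 10 = 60.

60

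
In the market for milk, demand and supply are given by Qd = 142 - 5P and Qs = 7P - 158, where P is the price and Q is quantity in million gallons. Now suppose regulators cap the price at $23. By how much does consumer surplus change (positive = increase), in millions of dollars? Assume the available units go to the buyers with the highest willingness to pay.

Equilibrium: 142 - 5P = 7P - 158, so 300 = 12P and P* = 25, Q* = 17.
Because the ceiling (23) lies below the market-clearing price, it is binding.
At P = 23: Qd = 142 - 5·23 = 27 and Qs = 7·23 - 158 = 3.
Consumer surplus without the control is ½ · (28.4 - 25) · 17 = 28.9.
With the ceiling, 3 units are sold at 23 (assume they go to the highest-value buyers). The demand price at Q = 3 is 27.8, so CS = ½ · [(28.4 - 23) + (27.8 - 23)] · 3 = 15.3.
Change in consumer surplus = 15.3 - 28.9 = -13.6.

-13.6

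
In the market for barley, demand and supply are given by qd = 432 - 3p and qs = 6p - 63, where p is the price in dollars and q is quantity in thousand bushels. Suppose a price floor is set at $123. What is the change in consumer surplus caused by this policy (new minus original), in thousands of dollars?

-11220

Without the control the market clears where 432 - 3p = 6p - 63, i.e. p* = 55 and q* = 267.
Since 123 > 55, the floor is binding.
At p = 123: qd = 432 - 3·123 = 63 and qs = 6·123 - 63 = 675.
Consumer surplus without the control is ½ · (144 - 55) · 267 = 11881.5.
With the floor, consumers buy 63 units at 123, so CS = ½ · (144 - 123) · 63 = 661.5.
Change in consumer surplus = 661.5 - 11881.5 = -11220.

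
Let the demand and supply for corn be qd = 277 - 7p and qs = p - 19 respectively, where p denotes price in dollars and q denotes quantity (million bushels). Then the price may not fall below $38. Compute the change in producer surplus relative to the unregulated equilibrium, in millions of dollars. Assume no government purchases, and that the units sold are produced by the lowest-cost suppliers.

-13.5

Setting quantity demanded equal to quantity supplied, 277 - 7p = p - 19, gives p* = 37 and q* = 18.
Because the floor (38) lies above the market-clearing price, it is binding.
At p = 38: qd = 277 - 7·38 = 11 and qs = 38 - 19 = 19.
Producer surplus without the control is ½ · (37 - 19) · 18 = 162.
With the floor, 11 units are sold at 38. The supply price at q = 11 is 30, so PS = ½ · [(38 - 19) + (38 - 30)] · 11 = 148.5.
Change in producer surplus = 148.5 - 162 = -13.5.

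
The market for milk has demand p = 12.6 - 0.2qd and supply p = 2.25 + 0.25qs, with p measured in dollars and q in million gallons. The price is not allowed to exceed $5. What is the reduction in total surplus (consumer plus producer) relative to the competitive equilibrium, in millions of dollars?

32.4

Rearranging demand gives qd = 63 - 5p; rearranging supply gives qs = 4p - 9. In a free market, 63 - 5p = 4p - 9 gives the equilibrium p* = 8, q* = 23.
Since 5 < 8, the ceiling is binding.
At p = 5: qd = 63 - 5·5 = 38 and qs = 4·5 - 9 = 11.
Quantity traded falls to 11. At q = 11 the demand price is (63 - 11)/5 = 10.4 and the supply price is (9 + 11)/4 = 5.
Deadweight loss = ½ · (10.4 - 5) · (23 - 11) = ½ · 5.4 · 12 = 32.4.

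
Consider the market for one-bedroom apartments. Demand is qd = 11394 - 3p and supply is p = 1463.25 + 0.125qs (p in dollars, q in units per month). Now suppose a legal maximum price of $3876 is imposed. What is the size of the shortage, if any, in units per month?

Rearranging supply gives qs = 8p - 11706. Setting quantity demanded equal to quantity supplied, 11394 - 3p = 8p - 11706, gives p* = 2100 and q* = 5094.
Since 3876 is above p* = 2100, the ceiling does not bind and the free-market outcome prevails.
Since the control does not bind, there is no shortage.

0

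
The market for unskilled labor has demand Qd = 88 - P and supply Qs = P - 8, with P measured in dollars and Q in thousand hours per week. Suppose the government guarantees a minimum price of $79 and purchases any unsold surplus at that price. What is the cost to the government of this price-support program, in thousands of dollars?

4898

Without the control the market clears where 88 - P = P - 8, i.e. P* = 48 and Q* = 40.
Because the floor (79) lies above the market-clearing price, it is binding.
At P = 79: Qd = 88 - 79 = 9 and Qs = 79 - 8 = 71.
Surplus = Qs - Qd = 62.
Government expenditure = surplus × support price = 62 × 79 = 4898.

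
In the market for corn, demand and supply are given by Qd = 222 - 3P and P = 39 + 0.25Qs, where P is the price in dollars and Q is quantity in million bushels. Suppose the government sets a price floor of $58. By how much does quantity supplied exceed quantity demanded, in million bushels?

28

Rearranging supply gives Qs = 4P - 156. Equilibrium: 222 - 3P = 4P - 156, so 378 = 7P and P* = 54, Q* = 60.
Since 58 > 54, the floor is binding.
At P = 58: Qd = 222 - 3·58 = 48 and Qs = 4·58 - 156 = 76.
Surplus = Qs - Qd = 76 - 48 = 28.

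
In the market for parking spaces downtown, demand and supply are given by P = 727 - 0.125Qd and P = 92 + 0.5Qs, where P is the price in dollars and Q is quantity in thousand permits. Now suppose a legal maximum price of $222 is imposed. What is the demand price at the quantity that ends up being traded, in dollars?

Rearranging demand gives Qd = 5816 - 8P; rearranging supply gives Qs = 2P - 184. Without the control the market clears where 5816 - 8P = 2P - 184, i.e. P* = 600 and Q* = 1016.
Since 222 < 600, the ceiling is binding.
At P = 222: Qd = 5816 - 8·222 = 4040 and Qs = 2·222 - 184 = 260.
Only 260 units reach the market. On the demand curve, the marginal buyer's willingness to pay at Q = 260 is (5816 - 260)/8 = 694.5.

694.5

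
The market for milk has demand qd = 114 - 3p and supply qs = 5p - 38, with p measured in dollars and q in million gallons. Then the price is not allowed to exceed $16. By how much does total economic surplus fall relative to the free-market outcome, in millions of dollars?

60

Setting quantity demanded equal to quantity supplied, 114 - 3p = 5p - 38, gives p* = 19 and q* = 57.
Because the ceiling (16) lies below the market-clearing price, it is binding.
At p = 16: qd = 114 - 3·16 = 66 and qs = 5·16 - 38 = 42.
Quantity traded falls to 42. At q = 42 the demand price is (114 - 42)/3 = 24 and the supply price is (38 + 42)/5 = 16.
Deadweight loss = ½ · (24 - 16) · (57 - 42) = ½ · 8 · 15 = 60.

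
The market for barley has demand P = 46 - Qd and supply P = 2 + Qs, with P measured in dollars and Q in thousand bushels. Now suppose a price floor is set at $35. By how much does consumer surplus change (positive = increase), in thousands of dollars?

Rearranging demand gives Qd = 46 - P; rearranging supply gives Qs = P - 2. Without the control the market clears where 46 - P = P - 2, i.e. P* = 24 and Q* = 22.
The floor of 35 is above the equilibrium price 24, so it binds.
At P = 35: Qd = 46 - 35 = 11 and Qs = 35 - 2 = 33.
Consumer surplus without the control is ½ · (46 - 24) · 22 = 242.
With the floor, consumers buy 11 units at 35, so CS = ½ · (46 - 35) · 11 = 60.5.
Change in consumer surplus = 60.5 - 242 = -181.5.

-181.5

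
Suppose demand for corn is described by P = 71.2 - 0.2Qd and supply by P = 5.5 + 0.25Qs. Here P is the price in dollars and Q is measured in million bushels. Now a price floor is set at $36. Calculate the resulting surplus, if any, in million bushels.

Rearranging demand gives Qd = 356 - 5P; rearranging supply gives Qs = 4P - 22. In a free market, 356 - 5P = 4P - 22 gives the equilibrium P* = 42, Q* = 146.
Since 36 is below P* = 42, the floor does not bind and the free-market outcome prevails.
Since the control does not bind, there is no surplus.

0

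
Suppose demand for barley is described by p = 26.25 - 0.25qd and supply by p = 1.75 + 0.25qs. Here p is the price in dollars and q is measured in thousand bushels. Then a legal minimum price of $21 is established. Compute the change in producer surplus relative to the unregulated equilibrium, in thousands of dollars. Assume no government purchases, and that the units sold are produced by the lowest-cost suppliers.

49

Rearranging demand gives qd = 105 - 4p; rearranging supply gives qs = 4p - 7. In a free market, 105 - 4p = 4p - 7 gives the equilibrium p* = 14, q* = 49.
Because the floor (21) lies above the market-clearing price, it is binding.
At p = 21: qd = 105 - 4·21 = 21 and qs = 4·21 - 7 = 77.
Producer surplus without the control is ½ · (14 - 1.75) · 49 = 300.125.
With the floor, 21 units are sold at 21. The supply price at q = 21 is 7, so PS = ½ · [(21 - 1.75) + (21 - 7)] · 21 = 349.125.
Change in producer surplus = 349.125 - 300.125 = 49.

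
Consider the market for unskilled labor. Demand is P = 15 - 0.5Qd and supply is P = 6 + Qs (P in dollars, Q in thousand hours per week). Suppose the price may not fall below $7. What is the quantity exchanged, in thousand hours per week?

Rearranging demand gives Qd = 30 - 2P; rearranging supply gives Qs = P - 6. Without the control the market clears where 30 - 2P = P - 6, i.e. P* = 12 and Q* = 6.
Since 7 is below P* = 12, the floor does not bind and the free-market outcome prevails.

6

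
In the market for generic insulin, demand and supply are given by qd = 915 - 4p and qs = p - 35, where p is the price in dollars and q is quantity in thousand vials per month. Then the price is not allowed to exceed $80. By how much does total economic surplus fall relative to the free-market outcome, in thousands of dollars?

7562.5

In a free market, 915 - 4p = p - 35 gives the equilibrium p* = 190, q* = 155.
Since 80 < 190, the ceiling is binding.
At p = 80: qd = 915 - 4·80 = 595 and qs = 80 - 35 = 45.
Quantity traded falls to 45. At q = 45 the demand price is (915 - 45)/4 = 217.5 and the supply price is 35 + 45 = 80.
Deadweight loss = ½ · (217.5 - 80) · (155 - 45) = ½ · 137.5 · 110 = 7562.5.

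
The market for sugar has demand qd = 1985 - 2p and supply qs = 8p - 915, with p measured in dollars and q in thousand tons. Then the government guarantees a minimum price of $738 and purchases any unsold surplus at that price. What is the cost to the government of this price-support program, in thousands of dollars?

Without the control the market clears where 1985 - 2p = 8p - 915, i.e. p* = 290 and q* = 1405.
Because the floor (738) lies above the market-clearing price, it is binding.
At p = 738: qd = 1985 - 2·738 = 509 and qs = 8·738 - 915 = 4989.
Surplus = qs - qd = 4480.
Government expenditure = surplus × support price = 4480 × 738 = 3306240.

3306240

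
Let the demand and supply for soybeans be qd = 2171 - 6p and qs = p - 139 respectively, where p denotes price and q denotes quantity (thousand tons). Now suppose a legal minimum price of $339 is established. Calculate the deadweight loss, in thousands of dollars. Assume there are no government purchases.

Without the control the market clears where 2171 - 6p = p - 139, i.e. p* = 330 and q* = 191.
Because the floor (339) lies above the market-clearing price, it is binding.
At p = 339: qd = 2171 - 6·339 = 137 and qs = 339 - 139 = 200.
Quantity traded falls to 137. At q = 137 the demand price is (2171 - 137)/6 = 339 and the supply price is 139 + 137 = 276.
Deadweight loss = ½ · (339 - 276) · (191 - 137) = ½ · 63 · 54 = 1701.

1701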